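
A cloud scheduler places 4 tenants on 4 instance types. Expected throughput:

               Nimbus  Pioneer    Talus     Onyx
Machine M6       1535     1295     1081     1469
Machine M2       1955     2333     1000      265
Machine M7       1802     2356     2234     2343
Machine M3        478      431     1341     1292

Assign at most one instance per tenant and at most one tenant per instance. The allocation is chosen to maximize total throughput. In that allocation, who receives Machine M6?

Nimbus receives Machine M6.

Optimal: Nimbus→Machine M6 (1535 ops/s), Pioneer→Machine M2 (2333 ops/s), Talus→Machine M3 (1341 ops/s), Onyx→Machine M7 (2343 ops/s) — total 1535+2333+1341+2343 = 7552 ops/s.
Row-greedy (each tenant in turn takes its best remaining instance) gives 7121 ops/s, worse by 431.
No other one-to-one assignment exceeds 7552 ops/s.
Nimbus's own top instance is Machine M2 (1955 ops/s), but forcing Nimbus→Machine M2 and reassigning the rest optimally gives only 7121 ops/s — worse by 431.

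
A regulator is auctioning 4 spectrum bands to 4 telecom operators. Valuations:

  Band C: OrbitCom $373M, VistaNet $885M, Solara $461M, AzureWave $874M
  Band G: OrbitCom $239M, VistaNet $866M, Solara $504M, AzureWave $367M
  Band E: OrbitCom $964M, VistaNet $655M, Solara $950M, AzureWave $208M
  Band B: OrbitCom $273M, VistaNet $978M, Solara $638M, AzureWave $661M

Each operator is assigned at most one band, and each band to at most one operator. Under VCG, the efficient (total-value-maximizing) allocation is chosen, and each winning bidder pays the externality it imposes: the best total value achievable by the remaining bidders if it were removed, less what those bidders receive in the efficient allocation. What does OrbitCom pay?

Efficient allocation: OrbitCom→Band E ($964M), VistaNet→Band G ($866M), Solara→Band B ($638M), AzureWave→Band C ($874M); total welfare W = $3342M.
OrbitCom receives Band E at value $964M, so the others get W − 964 = $2378M.
Without OrbitCom: best allocation of the remaining 3 bidders over all 4 bands is VistaNet→Band B ($978M), Solara→Band E ($950M), AzureWave→Band C ($874M), total $2802M.
VCG payment = (others' best without OrbitCom) − (others' welfare with OrbitCom) = 2802 − 2378 = $424M.

OrbitCom pays $424M.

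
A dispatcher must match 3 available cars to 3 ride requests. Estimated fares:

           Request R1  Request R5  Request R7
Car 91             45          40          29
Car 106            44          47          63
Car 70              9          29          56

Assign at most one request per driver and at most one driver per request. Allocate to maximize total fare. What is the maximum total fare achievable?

This is a one-to-one assignment (maximum-weight bipartite matching).
Optimal: Car 91→Request R1 ($45), Car 106→Request R5 ($47), Car 70→Request R7 ($56) — total 45+47+56 = $148.
Row-greedy (each driver in turn takes its best remaining request) gives $137, worse by 11.
No other one-to-one assignment exceeds $148.

Maximum total: $148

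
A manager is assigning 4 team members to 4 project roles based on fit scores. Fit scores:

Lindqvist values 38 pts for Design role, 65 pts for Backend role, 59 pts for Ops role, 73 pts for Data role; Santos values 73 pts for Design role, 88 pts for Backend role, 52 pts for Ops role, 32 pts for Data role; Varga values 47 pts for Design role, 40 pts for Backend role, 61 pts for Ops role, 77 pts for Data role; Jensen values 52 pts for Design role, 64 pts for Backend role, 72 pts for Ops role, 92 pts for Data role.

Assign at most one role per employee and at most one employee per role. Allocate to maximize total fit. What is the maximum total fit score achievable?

Treat this as an assignment problem: match each employee to one role.
Optimal: Lindqvist→Backend role (65 pts), Santos→Design role (73 pts), Varga→Ops role (61 pts), Jensen→Data role (92 pts) — total 65+73+61+92 = 291 pts.
Column-greedy (each role in turn goes to its best remaining employee) gives 287 pts, worse by 4.
Swapping Jensen↔Santos (Jensen→Design role 52 pts, Santos→Data role 32 pts) loses 81.
Checked against all permutations: 291 pts is optimal.

Maximum total: 291 pts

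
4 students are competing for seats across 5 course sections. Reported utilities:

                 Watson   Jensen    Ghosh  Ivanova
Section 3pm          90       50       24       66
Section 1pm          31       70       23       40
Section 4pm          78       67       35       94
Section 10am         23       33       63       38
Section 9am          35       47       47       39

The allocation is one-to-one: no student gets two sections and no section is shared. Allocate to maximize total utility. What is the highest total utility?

This is a one-to-one assignment (maximum-weight bipartite matching).
Optimal: Watson→Section 3pm (90 points), Jensen→Section 1pm (70 points), Ghosh→Section 10am (63 points), Ivanova→Section 4pm (94 points) — total 90+70+63+94 = 317 points.
Next-best assignment: Watson→Section 3pm, Jensen→Section 1pm, Ghosh→Section 9am, Ivanova→Section 4pm = 301 points.
Checked against all permutations: 317 points is optimal.

Maximum total: 317 points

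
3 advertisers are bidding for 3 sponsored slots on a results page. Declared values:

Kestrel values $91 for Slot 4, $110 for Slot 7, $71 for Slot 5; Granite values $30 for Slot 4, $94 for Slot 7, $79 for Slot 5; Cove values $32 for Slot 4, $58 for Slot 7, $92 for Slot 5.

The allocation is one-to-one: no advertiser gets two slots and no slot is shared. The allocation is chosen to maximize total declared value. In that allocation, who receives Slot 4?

Kestrel receives Slot 4.

This is a one-to-one assignment (maximum-weight bipartite matching).
Optimal: Kestrel→Slot 4 ($91), Granite→Slot 7 ($94), Cove→Slot 5 ($92) — total 91+94+92 = $277.
Max-entry greedy (repeatedly take the single best remaining cell) gives $232, worse by 45.
Kestrel's own top slot is Slot 7 ($110), but forcing Kestrel→Slot 7 and reassigning the rest optimally gives only $232 — worse by 45.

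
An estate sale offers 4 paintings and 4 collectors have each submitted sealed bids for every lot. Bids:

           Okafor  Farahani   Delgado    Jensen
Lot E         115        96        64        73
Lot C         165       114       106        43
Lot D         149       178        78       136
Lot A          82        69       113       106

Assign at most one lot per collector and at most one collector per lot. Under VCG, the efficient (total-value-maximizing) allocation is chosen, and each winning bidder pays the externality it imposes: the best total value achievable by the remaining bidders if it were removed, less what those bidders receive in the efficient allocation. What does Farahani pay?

Farahani pays $63.

Efficient allocation: Okafor→Lot C ($165), Farahani→Lot D ($178), Delgado→Lot A ($113), Jensen→Lot E ($73); total welfare W = $529.
Farahani receives Lot D at value $178, so the others get W − 178 = $351.
Without Farahani: best allocation of the remaining 3 bidders over all 4 lots is Okafor→Lot C ($165), Delgado→Lot A ($113), Jensen→Lot D ($136), total $414.
VCG payment = (others' best without Farahani) − (others' welfare with Farahani) = 414 − 351 = $63.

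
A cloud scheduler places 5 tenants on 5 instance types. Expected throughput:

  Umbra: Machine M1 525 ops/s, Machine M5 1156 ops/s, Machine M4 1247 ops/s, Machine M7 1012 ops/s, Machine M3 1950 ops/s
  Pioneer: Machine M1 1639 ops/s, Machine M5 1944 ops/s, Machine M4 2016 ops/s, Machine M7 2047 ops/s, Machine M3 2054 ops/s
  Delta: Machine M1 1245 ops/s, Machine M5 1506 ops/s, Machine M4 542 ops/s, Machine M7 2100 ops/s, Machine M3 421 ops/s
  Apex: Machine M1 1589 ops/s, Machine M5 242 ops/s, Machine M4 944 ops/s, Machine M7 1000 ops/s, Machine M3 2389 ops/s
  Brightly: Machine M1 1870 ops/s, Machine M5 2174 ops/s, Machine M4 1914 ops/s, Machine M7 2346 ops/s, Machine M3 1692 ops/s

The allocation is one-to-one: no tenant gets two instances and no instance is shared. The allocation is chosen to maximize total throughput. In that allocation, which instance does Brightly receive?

Brightly receives Machine M5.

Optimal: Umbra→Machine M3 (1950 ops/s), Pioneer→Machine M4 (2016 ops/s), Delta→Machine M7 (2100 ops/s), Apex→Machine M1 (1589 ops/s), Brightly→Machine M5 (2174 ops/s) — total 1950+2016+2100+1589+2174 = 9829 ops/s.
Max-entry greedy (repeatedly take the single best remaining cell) gives 8782 ops/s, worse by 1047.
Next-best assignment: Umbra→Machine M4, Pioneer→Machine M5, Delta→Machine M7, Apex→Machine M3, Brightly→Machine M1 = 9550 ops/s.
Brightly's own top instance is Machine M7 (2346 ops/s), but forcing Brightly→Machine M7 and reassigning the rest optimally gives only 9407 ops/s — worse by 422.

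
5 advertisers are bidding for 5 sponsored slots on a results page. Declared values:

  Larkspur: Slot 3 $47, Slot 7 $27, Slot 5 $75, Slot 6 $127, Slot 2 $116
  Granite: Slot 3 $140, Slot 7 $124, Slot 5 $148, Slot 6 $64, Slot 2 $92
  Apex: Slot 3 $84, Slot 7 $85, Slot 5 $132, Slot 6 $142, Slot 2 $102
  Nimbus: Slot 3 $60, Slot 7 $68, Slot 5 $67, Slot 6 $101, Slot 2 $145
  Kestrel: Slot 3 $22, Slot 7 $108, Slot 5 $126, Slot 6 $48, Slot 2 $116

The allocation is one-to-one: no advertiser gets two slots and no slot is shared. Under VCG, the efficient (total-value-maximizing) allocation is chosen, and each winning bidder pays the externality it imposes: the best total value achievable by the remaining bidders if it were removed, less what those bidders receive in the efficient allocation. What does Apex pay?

Apex pays $18.

Efficient allocation: Larkspur→Slot 6 ($127), Granite→Slot 3 ($140), Apex→Slot 5 ($132), Nimbus→Slot 2 ($145), Kestrel→Slot 7 ($108); total welfare W = $652.
Apex receives Slot 5 at value $132, so the others get W − 132 = $520.
Without Apex: best allocation of the remaining 4 bidders over all 5 slots is Larkspur→Slot 6 ($127), Granite→Slot 3 ($140), Nimbus→Slot 2 ($145), Kestrel→Slot 5 ($126), total $538.
VCG payment = (others' best without Apex) − (others' welfare with Apex) = 538 − 520 = $18.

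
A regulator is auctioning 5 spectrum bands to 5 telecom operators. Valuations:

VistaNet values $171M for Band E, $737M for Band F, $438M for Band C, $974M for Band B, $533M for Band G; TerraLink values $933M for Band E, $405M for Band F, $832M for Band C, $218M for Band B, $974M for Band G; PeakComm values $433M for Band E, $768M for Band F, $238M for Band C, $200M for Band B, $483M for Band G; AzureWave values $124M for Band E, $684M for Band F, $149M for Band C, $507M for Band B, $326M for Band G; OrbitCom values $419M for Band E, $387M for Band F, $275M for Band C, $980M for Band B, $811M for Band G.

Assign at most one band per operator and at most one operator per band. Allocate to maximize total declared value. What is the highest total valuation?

Max total: $3734M

Optimal: VistaNet→Band B ($974M), TerraLink→Band C ($832M), PeakComm→Band E ($433M), AzureWave→Band F ($684M), OrbitCom→Band G ($811M) — total 974+832+433+684+811 = $3734M.
Max-entry greedy (repeatedly take the single best remaining cell) gives $3284M, worse by 450.
No other one-to-one assignment exceeds $3734M.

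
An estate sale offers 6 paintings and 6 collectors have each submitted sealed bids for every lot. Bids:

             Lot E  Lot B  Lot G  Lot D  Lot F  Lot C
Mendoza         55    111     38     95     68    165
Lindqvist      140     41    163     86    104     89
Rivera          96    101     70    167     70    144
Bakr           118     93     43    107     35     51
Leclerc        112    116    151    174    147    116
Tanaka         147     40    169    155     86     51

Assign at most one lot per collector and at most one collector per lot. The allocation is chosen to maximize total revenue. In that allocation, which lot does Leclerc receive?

This is the linear assignment problem.
Optimal: Mendoza→Lot C ($165), Lindqvist→Lot G ($163), Rivera→Lot D ($167), Bakr→Lot B ($93), Leclerc→Lot F ($147), Tanaka→Lot E ($147) — total 165+163+167+93+147+147 = $882.
Row-greedy (each collector in turn takes its best remaining lot) gives $800, worse by 82.
No other one-to-one assignment exceeds $882.
Leclerc's own top lot is Lot D ($174), but forcing Leclerc→Lot D and reassigning the rest optimally gives only $831 — worse by 51.

Leclerc receives Lot F.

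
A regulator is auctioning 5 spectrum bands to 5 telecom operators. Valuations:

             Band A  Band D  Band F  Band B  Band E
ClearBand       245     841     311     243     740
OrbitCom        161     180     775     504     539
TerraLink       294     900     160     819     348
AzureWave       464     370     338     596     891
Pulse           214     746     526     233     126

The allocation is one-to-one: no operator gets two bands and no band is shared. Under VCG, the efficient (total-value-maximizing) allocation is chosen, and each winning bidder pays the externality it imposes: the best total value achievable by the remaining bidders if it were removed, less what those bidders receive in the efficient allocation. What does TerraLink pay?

TerraLink pays $132M.

Efficient allocation: ClearBand→Band E ($740M), OrbitCom→Band F ($775M), TerraLink→Band B ($819M), AzureWave→Band A ($464M), Pulse→Band D ($746M); total welfare W = $3544M.
TerraLink receives Band B at value $819M, so the others get W − 819 = $2725M.
Without TerraLink: best allocation of the remaining 4 bidders over all 5 bands is ClearBand→Band E ($740M), OrbitCom→Band F ($775M), AzureWave→Band B ($596M), Pulse→Band D ($746M), total $2857M.
VCG payment = (others' best without TerraLink) − (others' welfare with TerraLink) = 2857 − 2725 = $132M.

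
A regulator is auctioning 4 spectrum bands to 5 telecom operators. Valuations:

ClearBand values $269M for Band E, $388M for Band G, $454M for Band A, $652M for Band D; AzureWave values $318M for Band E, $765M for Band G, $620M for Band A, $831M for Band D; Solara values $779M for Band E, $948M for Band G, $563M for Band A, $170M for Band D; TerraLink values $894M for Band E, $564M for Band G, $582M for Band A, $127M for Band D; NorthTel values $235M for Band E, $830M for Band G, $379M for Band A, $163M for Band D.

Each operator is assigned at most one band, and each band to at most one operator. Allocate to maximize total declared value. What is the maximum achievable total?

Optimal: TerraLink→Band E ($894M), Solara→Band G ($948M), ClearBand→Band A ($454M), AzureWave→Band D ($831M) — total 894+948+454+831 = $3127M.
Row-greedy (each operator in turn takes its best remaining band) gives $2778M, worse by 349.
Swapping AzureWave↔Solara (AzureWave→Band G $765M, Solara→Band D $170M) loses 844.

Max total: $3127M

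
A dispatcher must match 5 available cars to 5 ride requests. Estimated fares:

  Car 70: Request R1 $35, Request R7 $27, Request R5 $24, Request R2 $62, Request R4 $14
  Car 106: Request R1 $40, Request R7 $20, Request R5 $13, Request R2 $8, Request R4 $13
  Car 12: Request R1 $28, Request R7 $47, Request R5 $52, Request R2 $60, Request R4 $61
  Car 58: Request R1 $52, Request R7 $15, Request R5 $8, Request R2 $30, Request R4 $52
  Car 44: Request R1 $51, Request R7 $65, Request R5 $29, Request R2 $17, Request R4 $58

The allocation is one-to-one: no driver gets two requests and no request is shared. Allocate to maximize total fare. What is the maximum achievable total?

Optimal: Car 70→Request R2 ($62), Car 106→Request R1 ($40), Car 12→Request R5 ($52), Car 58→Request R4 ($52), Car 44→Request R7 ($65) — total 62+40+52+52+65 = $271.
Next-best assignment: Car 70→Request R2, Car 106→Request R5, Car 12→Request R4, Car 58→Request R1, Car 44→Request R7 = $253.
Swapping Car 12↔Car 44 (Car 12→Request R7 $47, Car 44→Request R5 $29) loses 41.
Every other assignment is strictly worse.

Max total: $271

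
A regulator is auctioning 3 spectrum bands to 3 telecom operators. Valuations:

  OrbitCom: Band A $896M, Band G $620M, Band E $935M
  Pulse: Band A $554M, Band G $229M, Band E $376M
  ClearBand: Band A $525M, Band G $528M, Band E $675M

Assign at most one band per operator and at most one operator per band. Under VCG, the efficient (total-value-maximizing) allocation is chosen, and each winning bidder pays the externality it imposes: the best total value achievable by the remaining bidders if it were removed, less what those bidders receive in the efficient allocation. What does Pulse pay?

Efficient allocation: OrbitCom→Band E ($935M), Pulse→Band A ($554M), ClearBand→Band G ($528M); total welfare W = $2017M.
Pulse receives Band A at value $554M, so the others get W − 554 = $1463M.
Without Pulse: best allocation of the remaining 2 bidders over all 3 bands is OrbitCom→Band A ($896M), ClearBand→Band E ($675M), total $1571M.
VCG payment = (others' best without Pulse) − (others' welfare with Pulse) = 1571 − 1463 = $108M.

Pulse pays $108M.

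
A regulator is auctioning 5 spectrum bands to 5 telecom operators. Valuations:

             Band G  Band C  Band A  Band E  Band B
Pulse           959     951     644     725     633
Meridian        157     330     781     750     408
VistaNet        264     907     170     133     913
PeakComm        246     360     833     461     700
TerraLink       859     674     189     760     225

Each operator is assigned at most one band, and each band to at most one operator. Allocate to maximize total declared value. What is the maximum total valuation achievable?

Max total: $4306M

Optimal: Pulse→Band C ($951M), Meridian→Band E ($750M), VistaNet→Band B ($913M), PeakComm→Band A ($833M), TerraLink→Band G ($859M) — total 951+750+913+833+859 = $4306M.
Max-entry greedy (repeatedly take the single best remaining cell) gives $3795M, worse by 511.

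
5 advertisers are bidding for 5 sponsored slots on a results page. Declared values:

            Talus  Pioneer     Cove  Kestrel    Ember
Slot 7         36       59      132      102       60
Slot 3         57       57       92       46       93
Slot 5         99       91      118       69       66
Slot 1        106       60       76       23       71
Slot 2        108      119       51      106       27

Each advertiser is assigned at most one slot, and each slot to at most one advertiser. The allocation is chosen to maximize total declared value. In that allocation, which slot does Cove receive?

Cove receives Slot 5.

Optimal: Talus→Slot 1 ($106), Pioneer→Slot 2 ($119), Cove→Slot 5 ($118), Kestrel→Slot 7 ($102), Ember→Slot 3 ($93) — total 106+119+118+102+93 = $538.
Row-greedy (each advertiser in turn takes its best remaining slot) gives $448, worse by 90.
Every other assignment is strictly worse.
Cove's own top slot is Slot 7 ($132), but forcing Cove→Slot 7 and reassigning the rest optimally gives only $528 — worse by 10.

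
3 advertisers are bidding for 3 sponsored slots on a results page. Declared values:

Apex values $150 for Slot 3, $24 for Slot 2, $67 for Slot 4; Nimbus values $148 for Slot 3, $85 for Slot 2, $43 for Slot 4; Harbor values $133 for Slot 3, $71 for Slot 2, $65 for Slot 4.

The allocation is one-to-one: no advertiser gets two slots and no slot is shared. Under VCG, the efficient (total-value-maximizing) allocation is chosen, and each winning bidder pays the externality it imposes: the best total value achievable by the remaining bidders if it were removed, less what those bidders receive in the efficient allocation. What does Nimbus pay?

Nimbus pays $6.

Efficient allocation: Apex→Slot 3 ($150), Nimbus→Slot 2 ($85), Harbor→Slot 4 ($65); total welfare W = $300.
Nimbus receives Slot 2 at value $85, so the others get W − 85 = $215.
Without Nimbus: best allocation of the remaining 2 bidders over all 3 slots is Apex→Slot 3 ($150), Harbor→Slot 2 ($71), total $221.
VCG payment = (others' best without Nimbus) − (others' welfare with Nimbus) = 221 − 215 = $6.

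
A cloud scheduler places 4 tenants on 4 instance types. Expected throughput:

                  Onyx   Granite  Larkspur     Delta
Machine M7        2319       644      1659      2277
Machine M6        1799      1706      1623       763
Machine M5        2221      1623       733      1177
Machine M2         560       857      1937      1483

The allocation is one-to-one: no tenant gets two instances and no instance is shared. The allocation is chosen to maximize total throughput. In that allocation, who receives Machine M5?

This is the linear assignment problem.
Optimal: Onyx→Machine M5 (2221 ops/s), Granite→Machine M6 (1706 ops/s), Larkspur→Machine M2 (1937 ops/s), Delta→Machine M7 (2277 ops/s) — total 2221+1706+1937+2277 = 8141 ops/s.
Max-entry greedy (repeatedly take the single best remaining cell) gives 7139 ops/s, worse by 1002.
Next-best assignment: Onyx→Machine M6, Granite→Machine M5, Larkspur→Machine M2, Delta→Machine M7 = 7636 ops/s.
Onyx's own top instance is Machine M7 (2319 ops/s), but forcing Onyx→Machine M7 and reassigning the rest optimally gives only 7139 ops/s — worse by 1002.

Onyx receives Machine M5.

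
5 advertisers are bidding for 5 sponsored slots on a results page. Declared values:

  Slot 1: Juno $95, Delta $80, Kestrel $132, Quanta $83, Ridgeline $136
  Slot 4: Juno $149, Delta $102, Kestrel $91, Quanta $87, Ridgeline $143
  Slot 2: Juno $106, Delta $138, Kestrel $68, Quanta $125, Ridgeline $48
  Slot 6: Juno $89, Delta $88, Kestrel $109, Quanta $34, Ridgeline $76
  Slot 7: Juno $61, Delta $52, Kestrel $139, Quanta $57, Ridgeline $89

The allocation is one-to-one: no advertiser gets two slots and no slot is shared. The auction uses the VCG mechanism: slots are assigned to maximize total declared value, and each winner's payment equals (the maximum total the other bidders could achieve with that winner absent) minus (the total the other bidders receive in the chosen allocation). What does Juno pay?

Efficient allocation: Juno→Slot 4 ($149), Delta→Slot 6 ($88), Kestrel→Slot 7 ($139), Quanta→Slot 2 ($125), Ridgeline→Slot 1 ($136); total welfare W = $637.
Juno receives Slot 4 at value $149, so the others get W − 149 = $488.
Without Juno: best allocation of the remaining 4 bidders over all 5 slots is Delta→Slot 2 ($138), Kestrel→Slot 7 ($139), Quanta→Slot 1 ($83), Ridgeline→Slot 4 ($143), total $503.
VCG payment = (others' best without Juno) − (others' welfare with Juno) = 503 − 488 = $15.

Juno pays $15.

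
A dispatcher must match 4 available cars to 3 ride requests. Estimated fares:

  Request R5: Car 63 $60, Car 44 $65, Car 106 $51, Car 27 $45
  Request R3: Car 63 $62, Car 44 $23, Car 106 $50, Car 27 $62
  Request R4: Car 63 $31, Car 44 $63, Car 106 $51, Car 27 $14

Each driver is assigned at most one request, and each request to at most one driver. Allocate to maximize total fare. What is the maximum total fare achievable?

Max total: $185

This is the linear assignment problem.
Optimal: Car 63→Request R5 ($60), Car 27→Request R3 ($62), Car 44→Request R4 ($63) — total 60+62+63 = $185.
Column-greedy (each request in turn goes to its best remaining driver) gives $178, worse by 7.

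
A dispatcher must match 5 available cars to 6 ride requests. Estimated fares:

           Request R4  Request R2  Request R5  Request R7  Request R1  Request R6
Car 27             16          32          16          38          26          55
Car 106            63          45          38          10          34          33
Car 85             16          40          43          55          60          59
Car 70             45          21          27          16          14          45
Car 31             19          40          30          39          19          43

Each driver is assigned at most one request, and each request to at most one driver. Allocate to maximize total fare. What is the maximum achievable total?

Optimal: Car 27→Request R7 ($38), Car 106→Request R4 ($63), Car 85→Request R1 ($60), Car 70→Request R6 ($45), Car 31→Request R2 ($40) — total 38+63+60+45+40 = $246.
Column-greedy (each request in turn goes to its best remaining driver) gives $185, worse by 61.
Next-best assignment: Car 27→Request R6, Car 106→Request R4, Car 85→Request R1, Car 70→Request R5, Car 31→Request R2 = $245.
Checked against all permutations: $246 is optimal.

Maximum total: $246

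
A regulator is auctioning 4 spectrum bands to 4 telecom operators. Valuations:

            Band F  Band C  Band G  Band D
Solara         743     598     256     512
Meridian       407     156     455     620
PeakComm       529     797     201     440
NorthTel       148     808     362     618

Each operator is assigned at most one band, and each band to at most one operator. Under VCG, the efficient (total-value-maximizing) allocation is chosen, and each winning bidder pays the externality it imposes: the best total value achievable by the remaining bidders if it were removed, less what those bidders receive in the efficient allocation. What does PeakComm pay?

PeakComm pays $355M.

Efficient allocation: Solara→Band F ($743M), Meridian→Band G ($455M), PeakComm→Band C ($797M), NorthTel→Band D ($618M); total welfare W = $2613M.
PeakComm receives Band C at value $797M, so the others get W − 797 = $1816M.
Without PeakComm: best allocation of the remaining 3 bidders over all 4 bands is Solara→Band F ($743M), Meridian→Band D ($620M), NorthTel→Band C ($808M), total $2171M.
VCG payment = (others' best without PeakComm) − (others' welfare with PeakComm) = 2171 − 1816 = $355M.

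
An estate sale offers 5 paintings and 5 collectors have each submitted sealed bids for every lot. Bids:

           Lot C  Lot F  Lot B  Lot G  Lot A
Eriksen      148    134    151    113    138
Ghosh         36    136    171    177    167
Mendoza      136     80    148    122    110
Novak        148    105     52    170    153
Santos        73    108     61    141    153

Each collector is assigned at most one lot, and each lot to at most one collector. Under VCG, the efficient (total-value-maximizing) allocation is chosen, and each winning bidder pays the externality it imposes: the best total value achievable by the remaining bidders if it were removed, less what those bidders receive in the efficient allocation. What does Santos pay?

Santos pays $22.

Efficient allocation: Eriksen→Lot F ($134), Ghosh→Lot B ($171), Mendoza→Lot C ($136), Novak→Lot G ($170), Santos→Lot A ($153); total welfare W = $764.
Santos receives Lot A at value $153, so the others get W − 153 = $611.
Without Santos: best allocation of the remaining 4 bidders over all 5 lots is Eriksen→Lot C ($148), Ghosh→Lot A ($167), Mendoza→Lot B ($148), Novak→Lot G ($170), total $633.
VCG payment = (others' best without Santos) − (others' welfare with Santos) = 633 − 611 = $22.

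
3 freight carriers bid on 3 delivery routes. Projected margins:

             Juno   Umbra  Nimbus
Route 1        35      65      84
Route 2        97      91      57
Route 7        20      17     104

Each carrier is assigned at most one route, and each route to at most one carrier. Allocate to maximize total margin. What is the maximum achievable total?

Optimal: Juno→Route 2 ($97k), Umbra→Route 1 ($65k), Nimbus→Route 7 ($104k) — total 97+65+104 = $266k.
Column-greedy (each route in turn goes to its best remaining carrier) gives $198k, worse by 68.
Next-best assignment: Juno→Route 1, Umbra→Route 2, Nimbus→Route 7 = $230k.
Swapping Nimbus↔Umbra (Nimbus→Route 1 $84k, Umbra→Route 7 $17k) loses 68.

Max total: $266k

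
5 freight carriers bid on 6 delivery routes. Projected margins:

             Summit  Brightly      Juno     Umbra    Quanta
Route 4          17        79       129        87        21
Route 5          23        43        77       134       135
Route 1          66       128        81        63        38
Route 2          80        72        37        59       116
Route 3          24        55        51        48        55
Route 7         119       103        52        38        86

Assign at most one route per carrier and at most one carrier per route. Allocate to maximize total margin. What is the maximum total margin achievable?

Optimal: Summit→Route 7 ($119k), Brightly→Route 1 ($128k), Juno→Route 4 ($129k), Umbra→Route 5 ($134k), Quanta→Route 2 ($116k) — total 119+128+129+134+116 = $626k.
Max-entry greedy (repeatedly take the single best remaining cell) gives $570k, worse by 56.
Swapping Summit↔Quanta (Summit→Route 2 $80k, Quanta→Route 7 $86k) loses 69.

Max total: $626k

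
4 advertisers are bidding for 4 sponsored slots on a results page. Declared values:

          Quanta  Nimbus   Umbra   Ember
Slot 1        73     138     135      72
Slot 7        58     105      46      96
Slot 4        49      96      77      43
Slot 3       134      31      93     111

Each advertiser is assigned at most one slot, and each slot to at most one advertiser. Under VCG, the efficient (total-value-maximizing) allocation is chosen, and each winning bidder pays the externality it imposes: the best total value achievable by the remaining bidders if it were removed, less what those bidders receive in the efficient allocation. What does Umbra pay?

Umbra pays $42.

Efficient allocation: Quanta→Slot 3 ($134), Nimbus→Slot 4 ($96), Umbra→Slot 1 ($135), Ember→Slot 7 ($96); total welfare W = $461.
Umbra receives Slot 1 at value $135, so the others get W − 135 = $326.
Without Umbra: best allocation of the remaining 3 bidders over all 4 slots is Quanta→Slot 3 ($134), Nimbus→Slot 1 ($138), Ember→Slot 7 ($96), total $368.
VCG payment = (others' best without Umbra) − (others' welfare with Umbra) = 368 − 326 = $42.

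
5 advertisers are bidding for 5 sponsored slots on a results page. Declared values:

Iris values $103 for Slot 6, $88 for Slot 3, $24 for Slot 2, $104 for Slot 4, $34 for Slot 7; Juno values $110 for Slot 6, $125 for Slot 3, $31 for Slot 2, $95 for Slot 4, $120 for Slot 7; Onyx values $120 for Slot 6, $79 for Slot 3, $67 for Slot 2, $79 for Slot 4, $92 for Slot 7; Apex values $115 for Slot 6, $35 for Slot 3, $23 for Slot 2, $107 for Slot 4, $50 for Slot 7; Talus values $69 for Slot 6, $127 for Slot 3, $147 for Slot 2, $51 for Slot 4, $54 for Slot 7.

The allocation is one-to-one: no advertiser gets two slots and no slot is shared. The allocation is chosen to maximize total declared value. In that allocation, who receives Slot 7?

Optimal: Iris→Slot 4 ($104), Juno→Slot 3 ($125), Onyx→Slot 7 ($92), Apex→Slot 6 ($115), Talus→Slot 2 ($147) — total 104+125+92+115+147 = $583.
Row-greedy (each advertiser in turn takes its best remaining slot) gives $546, worse by 37.
Every other assignment is strictly worse.
Onyx's own top slot is Slot 6 ($120), but forcing Onyx→Slot 6 and reassigning the rest optimally gives only $582 — worse by 1.

Onyx receives Slot 7.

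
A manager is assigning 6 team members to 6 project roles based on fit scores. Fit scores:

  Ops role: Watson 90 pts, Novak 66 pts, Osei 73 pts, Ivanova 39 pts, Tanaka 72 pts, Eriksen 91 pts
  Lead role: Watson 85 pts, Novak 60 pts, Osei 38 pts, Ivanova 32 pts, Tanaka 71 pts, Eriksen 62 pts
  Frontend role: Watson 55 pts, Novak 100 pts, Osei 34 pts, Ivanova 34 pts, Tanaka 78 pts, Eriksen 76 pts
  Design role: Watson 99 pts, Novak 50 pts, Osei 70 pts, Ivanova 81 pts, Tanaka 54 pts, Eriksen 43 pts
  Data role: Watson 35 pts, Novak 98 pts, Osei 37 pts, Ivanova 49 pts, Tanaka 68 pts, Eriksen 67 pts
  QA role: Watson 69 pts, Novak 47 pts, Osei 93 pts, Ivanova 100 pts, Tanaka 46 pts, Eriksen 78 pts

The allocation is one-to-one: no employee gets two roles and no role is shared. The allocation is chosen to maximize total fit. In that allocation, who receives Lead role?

Watson receives Lead role.

Optimal: Watson→Lead role (85 pts), Novak→Data role (98 pts), Osei→QA role (93 pts), Ivanova→Design role (81 pts), Tanaka→Frontend role (78 pts), Eriksen→Ops role (91 pts) — total 85+98+93+81+78+91 = 526 pts.
Max-entry greedy (repeatedly take the single best remaining cell) gives 498 pts, worse by 28.
Swapping Ivanova↔Novak (Ivanova→Data role 49 pts, Novak→Design role 50 pts) loses 80.
Every other assignment is strictly worse.
Watson's own top role is Design role (99 pts), but forcing Watson→Design role and reassigning the rest optimally gives only 517 pts — worse by 9.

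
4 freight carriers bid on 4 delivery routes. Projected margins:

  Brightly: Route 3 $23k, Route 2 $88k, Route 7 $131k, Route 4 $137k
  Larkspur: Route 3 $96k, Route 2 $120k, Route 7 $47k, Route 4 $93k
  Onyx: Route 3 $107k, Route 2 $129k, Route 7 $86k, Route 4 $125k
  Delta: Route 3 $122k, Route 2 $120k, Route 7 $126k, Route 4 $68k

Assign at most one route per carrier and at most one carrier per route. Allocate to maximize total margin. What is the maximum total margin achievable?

Maximum total: $498k

This is the linear assignment problem.
Optimal: Brightly→Route 7 ($131k), Larkspur→Route 2 ($120k), Onyx→Route 4 ($125k), Delta→Route 3 ($122k) — total 131+120+125+122 = $498k.
Max-entry greedy (repeatedly take the single best remaining cell) gives $488k, worse by 10.
Next-best assignment: Brightly→Route 4, Larkspur→Route 2, Onyx→Route 3, Delta→Route 7 = $490k.
Swapping Onyx↔Brightly (Onyx→Route 7 $86k, Brightly→Route 4 $137k) loses 33.
No other one-to-one assignment exceeds $498k.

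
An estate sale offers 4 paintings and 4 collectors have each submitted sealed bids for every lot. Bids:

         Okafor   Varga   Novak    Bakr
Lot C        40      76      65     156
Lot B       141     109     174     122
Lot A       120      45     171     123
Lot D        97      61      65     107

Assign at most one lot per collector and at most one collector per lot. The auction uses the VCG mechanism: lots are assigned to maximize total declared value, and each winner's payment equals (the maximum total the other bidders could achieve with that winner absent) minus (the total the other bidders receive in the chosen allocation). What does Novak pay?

Efficient allocation: Okafor→Lot D ($97), Varga→Lot B ($109), Novak→Lot A ($171), Bakr→Lot C ($156); total welfare W = $533.
Novak receives Lot A at value $171, so the others get W − 171 = $362.
Without Novak: best allocation of the remaining 3 bidders over all 4 lots is Okafor→Lot A ($120), Varga→Lot B ($109), Bakr→Lot C ($156), total $385.
VCG payment = (others' best without Novak) − (others' welfare with Novak) = 385 − 362 = $23.

Novak pays $23.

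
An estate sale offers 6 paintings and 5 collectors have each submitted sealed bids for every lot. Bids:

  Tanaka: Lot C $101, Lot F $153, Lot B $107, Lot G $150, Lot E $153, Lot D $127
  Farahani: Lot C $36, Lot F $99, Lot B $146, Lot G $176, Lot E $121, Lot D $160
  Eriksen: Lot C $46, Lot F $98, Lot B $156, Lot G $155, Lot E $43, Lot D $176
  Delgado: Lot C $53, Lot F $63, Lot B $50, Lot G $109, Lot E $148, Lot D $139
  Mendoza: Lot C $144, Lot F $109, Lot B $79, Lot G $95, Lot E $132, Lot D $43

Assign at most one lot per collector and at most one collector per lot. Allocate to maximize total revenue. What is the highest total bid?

Max total: $797

Optimal: Tanaka→Lot F ($153), Farahani→Lot G ($176), Eriksen→Lot D ($176), Delgado→Lot E ($148), Mendoza→Lot C ($144) — total 153+176+176+148+144 = $797.
Column-greedy (each lot in turn goes to its best remaining collector) gives $777, worse by 20.
Swapping Eriksen↔Farahani (Eriksen→Lot G $155, Farahani→Lot D $160) loses 37.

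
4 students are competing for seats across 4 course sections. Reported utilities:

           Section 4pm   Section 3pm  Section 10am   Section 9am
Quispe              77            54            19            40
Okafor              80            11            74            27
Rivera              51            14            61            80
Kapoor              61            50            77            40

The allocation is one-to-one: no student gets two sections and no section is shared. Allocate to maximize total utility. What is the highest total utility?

Maximum total: 291 points

Treat this as an assignment problem: match each student to one section.
Optimal: Quispe→Section 3pm (54 points), Okafor→Section 4pm (80 points), Rivera→Section 9am (80 points), Kapoor→Section 10am (77 points) — total 54+80+80+77 = 291 points.
Row-greedy (each student in turn takes its best remaining section) gives 281 points, worse by 10.
Next-best assignment: Quispe→Section 4pm, Okafor→Section 10am, Rivera→Section 9am, Kapoor→Section 3pm = 281 points.
No other one-to-one assignment exceeds 291 points.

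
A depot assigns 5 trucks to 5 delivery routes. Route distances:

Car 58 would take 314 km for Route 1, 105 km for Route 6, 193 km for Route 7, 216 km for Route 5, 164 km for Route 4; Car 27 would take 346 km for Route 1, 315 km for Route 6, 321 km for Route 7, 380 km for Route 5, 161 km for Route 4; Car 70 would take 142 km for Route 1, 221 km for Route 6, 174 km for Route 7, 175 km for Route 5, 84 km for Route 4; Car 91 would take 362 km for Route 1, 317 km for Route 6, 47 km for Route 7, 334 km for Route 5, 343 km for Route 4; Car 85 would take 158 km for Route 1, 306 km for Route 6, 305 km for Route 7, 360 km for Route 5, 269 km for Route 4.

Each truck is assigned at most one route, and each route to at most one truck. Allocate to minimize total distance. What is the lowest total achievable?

Min total: 646 km

This is the linear assignment problem.
Optimal: Car 58→Route 6 (105 km), Car 27→Route 4 (161 km), Car 70→Route 5 (175 km), Car 91→Route 7 (47 km), Car 85→Route 1 (158 km) — total 105+161+175+47+158 = 646 km.
Min-entry greedy (repeatedly take the single cheapest remaining cell) gives 774 km, worse by 128.
Next-best assignment: Car 58→Route 6, Car 27→Route 5, Car 70→Route 4, Car 91→Route 7, Car 85→Route 1 = 774 km.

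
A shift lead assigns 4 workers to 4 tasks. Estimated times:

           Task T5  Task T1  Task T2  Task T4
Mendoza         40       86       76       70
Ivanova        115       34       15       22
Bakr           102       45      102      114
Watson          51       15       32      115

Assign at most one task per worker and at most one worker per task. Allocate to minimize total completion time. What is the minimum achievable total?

Treat this as an assignment problem: match each worker to one task.
Optimal: Mendoza→Task T5 (40 min), Ivanova→Task T4 (22 min), Bakr→Task T1 (45 min), Watson→Task T2 (32 min) — total 40+22+45+32 = 139 min.
Row-greedy (each worker in turn takes its cheapest remaining task) gives 215 min, worse by 76.
Every other assignment is strictly worse.

Minimum total: 139 min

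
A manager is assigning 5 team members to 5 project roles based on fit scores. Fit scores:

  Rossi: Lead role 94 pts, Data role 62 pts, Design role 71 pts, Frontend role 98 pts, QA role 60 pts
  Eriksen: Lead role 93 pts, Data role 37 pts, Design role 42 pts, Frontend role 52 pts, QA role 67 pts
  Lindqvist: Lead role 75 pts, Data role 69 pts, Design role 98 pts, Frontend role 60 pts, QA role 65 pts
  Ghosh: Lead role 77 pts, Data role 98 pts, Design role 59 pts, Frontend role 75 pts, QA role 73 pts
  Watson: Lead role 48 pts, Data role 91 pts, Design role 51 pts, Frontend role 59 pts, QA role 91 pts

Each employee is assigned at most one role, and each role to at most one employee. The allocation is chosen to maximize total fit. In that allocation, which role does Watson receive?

Watson receives QA role.

Optimal: Rossi→Frontend role (98 pts), Eriksen→Lead role (93 pts), Lindqvist→Design role (98 pts), Ghosh→Data role (98 pts), Watson→QA role (91 pts) — total 98+93+98+98+91 = 478 pts.
Column-greedy (each role in turn goes to its best remaining employee) gives 416 pts, worse by 62.
Swapping Eriksen↔Ghosh (Eriksen→Data role 37 pts, Ghosh→Lead role 77 pts) loses 77.
Every other assignment is strictly worse.
Watson's own top role is Data role (91 pts), but forcing Watson→Data role and reassigning the rest optimally gives only 453 pts — worse by 25.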